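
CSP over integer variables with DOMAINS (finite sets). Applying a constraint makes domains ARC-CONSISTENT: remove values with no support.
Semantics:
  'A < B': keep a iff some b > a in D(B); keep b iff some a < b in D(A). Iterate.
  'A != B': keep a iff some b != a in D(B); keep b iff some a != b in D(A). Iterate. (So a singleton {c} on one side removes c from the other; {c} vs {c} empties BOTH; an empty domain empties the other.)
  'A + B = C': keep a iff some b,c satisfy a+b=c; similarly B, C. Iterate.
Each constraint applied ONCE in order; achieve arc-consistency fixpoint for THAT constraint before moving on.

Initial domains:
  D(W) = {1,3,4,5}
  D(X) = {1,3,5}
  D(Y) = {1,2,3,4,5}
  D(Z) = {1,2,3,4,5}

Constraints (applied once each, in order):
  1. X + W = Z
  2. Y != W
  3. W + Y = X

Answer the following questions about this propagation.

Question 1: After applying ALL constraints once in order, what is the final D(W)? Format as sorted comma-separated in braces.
Constraint 1 (X + W = Z) on D(X)={1,3,5} D(W)={1,3,4,5} D(Z)={1,2,3,4,5}: X {1,3,5}->{1,3}; W {1,3,4,5}->{1,3,4}; Z {1,2,3,4,5}->{2,4,5}
Constraint 2 (Y != W) on D(Y)={1,2,3,4,5} D(W)={1,3,4}: no change
Constraint 3 (W + Y = X) on D(W)={1,3,4} D(Y)={1,2,3,4,5} D(X)={1,3}: W {1,3,4}->{1}; Y {1,2,3,4,5}->{2}; X {1,3}->{3}
So after all 3 constraints: D(W) = {1}

Answer: {1}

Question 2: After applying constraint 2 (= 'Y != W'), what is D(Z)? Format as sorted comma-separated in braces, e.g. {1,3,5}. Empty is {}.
Answer: {2,4,5}

Derivation:
Constraint 1 (X + W = Z) on D(X)={1,3,5} D(W)={1,3,4,5} D(Z)={1,2,3,4,5}: X {1,3,5}->{1,3}; W {1,3,4,5}->{1,3,4}; Z {1,2,3,4,5}->{2,4,5}
Constraint 2 (Y != W) on D(Y)={1,2,3,4,5} D(W)={1,3,4}: no change
So after constraint 2: D(Z) = {2,4,5}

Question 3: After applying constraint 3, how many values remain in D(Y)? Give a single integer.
Constraint 1 (X + W = Z) on D(X)={1,3,5} D(W)={1,3,4,5} D(Z)={1,2,3,4,5}: X {1,3,5}->{1,3}; W {1,3,4,5}->{1,3,4}; Z {1,2,3,4,5}->{2,4,5}
Constraint 2 (Y != W) on D(Y)={1,2,3,4,5} D(W)={1,3,4}: no change
Constraint 3 (W + Y = X) on D(W)={1,3,4} D(Y)={1,2,3,4,5} D(X)={1,3}: W {1,3,4}->{1}; Y {1,2,3,4,5}->{2}; X {1,3}->{3}
So after constraint 3: D(Y)={2}, size = 1

Answer: 1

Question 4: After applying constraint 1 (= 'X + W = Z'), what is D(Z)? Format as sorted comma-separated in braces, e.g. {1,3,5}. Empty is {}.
Answer: {2,4,5}

Derivation:
Constraint 1 (X + W = Z) on D(X)={1,3,5} D(W)={1,3,4,5} D(Z)={1,2,3,4,5}: X {1,3,5}->{1,3}; W {1,3,4,5}->{1,3,4}; Z {1,2,3,4,5}->{2,4,5}
So after constraint 1: D(Z) = {2,4,5}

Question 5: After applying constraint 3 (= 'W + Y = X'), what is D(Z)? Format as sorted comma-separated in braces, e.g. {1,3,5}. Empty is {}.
Answer: {2,4,5}

Derivation:
Constraint 1 (X + W = Z) on D(X)={1,3,5} D(W)={1,3,4,5} D(Z)={1,2,3,4,5}: X {1,3,5}->{1,3}; W {1,3,4,5}->{1,3,4}; Z {1,2,3,4,5}->{2,4,5}
Constraint 2 (Y != W) on D(Y)={1,2,3,4,5} D(W)={1,3,4}: no change
Constraint 3 (W + Y = X) on D(W)={1,3,4} D(Y)={1,2,3,4,5} D(X)={1,3}: W {1,3,4}->{1}; Y {1,2,3,4,5}->{2}; X {1,3}->{3}
So after constraint 3: D(Z) = {2,4,5}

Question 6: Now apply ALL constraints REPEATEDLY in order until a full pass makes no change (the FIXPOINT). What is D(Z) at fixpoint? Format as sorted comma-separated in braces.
Answer: {4}

Derivation:
pass 0 (initial): D(Z)={1,2,3,4,5}
pass 1: W {1,3,4,5}->{1}; X {1,3,5}->{3}; Y {1,2,3,4,5}->{2}; Z {1,2,3,4,5}->{2,4,5}
pass 2: Z {2,4,5}->{4}
pass 3: no change
Fixpoint after 3 passes: D(Z) = {4}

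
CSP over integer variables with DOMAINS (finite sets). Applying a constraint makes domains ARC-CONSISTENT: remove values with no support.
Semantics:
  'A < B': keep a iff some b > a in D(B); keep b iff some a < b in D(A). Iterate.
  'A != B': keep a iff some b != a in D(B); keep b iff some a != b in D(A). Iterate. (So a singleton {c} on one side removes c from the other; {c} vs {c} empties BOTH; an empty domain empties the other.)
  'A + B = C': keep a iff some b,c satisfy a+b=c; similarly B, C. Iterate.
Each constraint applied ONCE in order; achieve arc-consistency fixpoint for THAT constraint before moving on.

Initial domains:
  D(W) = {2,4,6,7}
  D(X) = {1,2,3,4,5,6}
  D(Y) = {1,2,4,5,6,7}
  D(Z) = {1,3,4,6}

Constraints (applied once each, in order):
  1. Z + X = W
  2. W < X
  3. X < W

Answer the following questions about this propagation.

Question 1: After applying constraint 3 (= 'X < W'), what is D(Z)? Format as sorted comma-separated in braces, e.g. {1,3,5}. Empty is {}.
Constraint 1 (Z + X = W) on D(Z)={1,3,4,6} D(X)={1,2,3,4,5,6} D(W)={2,4,6,7}: no change
Constraint 2 (W < X) on D(W)={2,4,6,7} D(X)={1,2,3,4,5,6}: W {2,4,6,7}->{2,4}; X {1,2,3,4,5,6}->{3,4,5,6}
Constraint 3 (X < W) on D(X)={3,4,5,6} D(W)={2,4}: X {3,4,5,6}->{3}; W {2,4}->{4}
So after constraint 3: D(Z) = {1,3,4,6}

Answer: {1,3,4,6}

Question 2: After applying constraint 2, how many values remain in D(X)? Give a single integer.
Constraint 1 (Z + X = W) on D(Z)={1,3,4,6} D(X)={1,2,3,4,5,6} D(W)={2,4,6,7}: no change
Constraint 2 (W < X) on D(W)={2,4,6,7} D(X)={1,2,3,4,5,6}: W {2,4,6,7}->{2,4}; X {1,2,3,4,5,6}->{3,4,5,6}
So after constraint 2: D(X)={3,4,5,6}, size = 4

Answer: 4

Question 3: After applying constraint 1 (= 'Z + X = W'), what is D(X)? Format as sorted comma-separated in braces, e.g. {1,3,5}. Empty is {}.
Answer: {1,2,3,4,5,6}

Derivation:
Constraint 1 (Z + X = W) on D(Z)={1,3,4,6} D(X)={1,2,3,4,5,6} D(W)={2,4,6,7}: no change
So after constraint 1: D(X) = {1,2,3,4,5,6}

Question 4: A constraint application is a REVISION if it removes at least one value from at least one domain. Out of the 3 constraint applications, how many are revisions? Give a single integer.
Constraint 1 (Z + X = W) on D(Z)={1,3,4,6} D(X)={1,2,3,4,5,6} D(W)={2,4,6,7}: no change => not a revision
Constraint 2 (W < X) on D(W)={2,4,6,7} D(X)={1,2,3,4,5,6}: W {2,4,6,7}->{2,4}; X {1,2,3,4,5,6}->{3,4,5,6} => REVISION
Constraint 3 (X < W) on D(X)={3,4,5,6} D(W)={2,4}: X {3,4,5,6}->{3}; W {2,4}->{4} => REVISION
Total revisions = 2

Answer: 2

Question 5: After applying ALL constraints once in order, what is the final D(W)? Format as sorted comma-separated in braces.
Constraint 1 (Z + X = W) on D(Z)={1,3,4,6} D(X)={1,2,3,4,5,6} D(W)={2,4,6,7}: no change
Constraint 2 (W < X) on D(W)={2,4,6,7} D(X)={1,2,3,4,5,6}: W {2,4,6,7}->{2,4}; X {1,2,3,4,5,6}->{3,4,5,6}
Constraint 3 (X < W) on D(X)={3,4,5,6} D(W)={2,4}: X {3,4,5,6}->{3}; W {2,4}->{4}
So after all 3 constraints: D(W) = {4}

Answer: {4}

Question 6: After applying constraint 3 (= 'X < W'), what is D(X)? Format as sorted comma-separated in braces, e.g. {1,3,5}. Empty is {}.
Constraint 1 (Z + X = W) on D(Z)={1,3,4,6} D(X)={1,2,3,4,5,6} D(W)={2,4,6,7}: no change
Constraint 2 (W < X) on D(W)={2,4,6,7} D(X)={1,2,3,4,5,6}: W {2,4,6,7}->{2,4}; X {1,2,3,4,5,6}->{3,4,5,6}
Constraint 3 (X < W) on D(X)={3,4,5,6} D(W)={2,4}: X {3,4,5,6}->{3}; W {2,4}->{4}
So after constraint 3: D(X) = {3}

Answer: {3}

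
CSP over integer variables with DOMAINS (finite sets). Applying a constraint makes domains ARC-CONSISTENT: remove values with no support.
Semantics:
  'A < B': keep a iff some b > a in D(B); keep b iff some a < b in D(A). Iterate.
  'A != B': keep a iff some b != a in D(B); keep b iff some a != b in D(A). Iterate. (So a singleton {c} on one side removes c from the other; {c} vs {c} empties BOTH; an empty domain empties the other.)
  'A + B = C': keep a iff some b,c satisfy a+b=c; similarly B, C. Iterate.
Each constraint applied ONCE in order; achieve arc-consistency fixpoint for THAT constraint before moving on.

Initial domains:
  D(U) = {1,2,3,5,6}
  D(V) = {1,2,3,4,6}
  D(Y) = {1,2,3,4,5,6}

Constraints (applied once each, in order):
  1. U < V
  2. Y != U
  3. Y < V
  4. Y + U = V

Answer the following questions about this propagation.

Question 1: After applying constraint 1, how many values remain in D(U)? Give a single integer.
Answer: 4

Derivation:
Constraint 1 (U < V) on D(U)={1,2,3,5,6} D(V)={1,2,3,4,6}: U {1,2,3,5,6}->{1,2,3,5}; V {1,2,3,4,6}->{2,3,4,6}
So after constraint 1: D(U)={1,2,3,5}, size = 4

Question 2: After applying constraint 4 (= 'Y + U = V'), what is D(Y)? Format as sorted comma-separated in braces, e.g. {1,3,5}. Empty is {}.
Constraint 1 (U < V) on D(U)={1,2,3,5,6} D(V)={1,2,3,4,6}: U {1,2,3,5,6}->{1,2,3,5}; V {1,2,3,4,6}->{2,3,4,6}
Constraint 2 (Y != U) on D(Y)={1,2,3,4,5,6} D(U)={1,2,3,5}: no change
Constraint 3 (Y < V) on D(Y)={1,2,3,4,5,6} D(V)={2,3,4,6}: Y {1,2,3,4,5,6}->{1,2,3,4,5}
Constraint 4 (Y + U = V) on D(Y)={1,2,3,4,5} D(U)={1,2,3,5} D(V)={2,3,4,6}: no change
So after constraint 4: D(Y) = {1,2,3,4,5}

Answer: {1,2,3,4,5}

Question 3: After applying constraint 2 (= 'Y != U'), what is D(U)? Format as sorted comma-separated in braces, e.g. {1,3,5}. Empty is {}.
Answer: {1,2,3,5}

Derivation:
Constraint 1 (U < V) on D(U)={1,2,3,5,6} D(V)={1,2,3,4,6}: U {1,2,3,5,6}->{1,2,3,5}; V {1,2,3,4,6}->{2,3,4,6}
Constraint 2 (Y != U) on D(Y)={1,2,3,4,5,6} D(U)={1,2,3,5}: no change
So after constraint 2: D(U) = {1,2,3,5}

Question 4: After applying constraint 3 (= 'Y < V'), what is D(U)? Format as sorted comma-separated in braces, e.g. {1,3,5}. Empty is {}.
Answer: {1,2,3,5}

Derivation:
Constraint 1 (U < V) on D(U)={1,2,3,5,6} D(V)={1,2,3,4,6}: U {1,2,3,5,6}->{1,2,3,5}; V {1,2,3,4,6}->{2,3,4,6}
Constraint 2 (Y != U) on D(Y)={1,2,3,4,5,6} D(U)={1,2,3,5}: no change
Constraint 3 (Y < V) on D(Y)={1,2,3,4,5,6} D(V)={2,3,4,6}: Y {1,2,3,4,5,6}->{1,2,3,4,5}
So after constraint 3: D(U) = {1,2,3,5}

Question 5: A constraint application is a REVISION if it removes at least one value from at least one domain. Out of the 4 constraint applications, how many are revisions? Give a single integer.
Answer: 2

Derivation:
Constraint 1 (U < V) on D(U)={1,2,3,5,6} D(V)={1,2,3,4,6}: U {1,2,3,5,6}->{1,2,3,5}; V {1,2,3,4,6}->{2,3,4,6} => REVISION
Constraint 2 (Y != U) on D(Y)={1,2,3,4,5,6} D(U)={1,2,3,5}: no change => not a revision
Constraint 3 (Y < V) on D(Y)={1,2,3,4,5,6} D(V)={2,3,4,6}: Y {1,2,3,4,5,6}->{1,2,3,4,5} => REVISION
Constraint 4 (Y + U = V) on D(Y)={1,2,3,4,5} D(U)={1,2,3,5} D(V)={2,3,4,6}: no change => not a revision
Total revisions = 2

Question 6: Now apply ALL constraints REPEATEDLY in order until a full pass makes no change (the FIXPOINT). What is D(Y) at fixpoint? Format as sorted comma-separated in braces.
Answer: {1,2,3,4,5}

Derivation:
pass 0 (initial): D(Y)={1,2,3,4,5,6}
pass 1: U {1,2,3,5,6}->{1,2,3,5}; V {1,2,3,4,6}->{2,3,4,6}; Y {1,2,3,4,5,6}->{1,2,3,4,5}
pass 2: no change
Fixpoint after 2 passes: D(Y) = {1,2,3,4,5}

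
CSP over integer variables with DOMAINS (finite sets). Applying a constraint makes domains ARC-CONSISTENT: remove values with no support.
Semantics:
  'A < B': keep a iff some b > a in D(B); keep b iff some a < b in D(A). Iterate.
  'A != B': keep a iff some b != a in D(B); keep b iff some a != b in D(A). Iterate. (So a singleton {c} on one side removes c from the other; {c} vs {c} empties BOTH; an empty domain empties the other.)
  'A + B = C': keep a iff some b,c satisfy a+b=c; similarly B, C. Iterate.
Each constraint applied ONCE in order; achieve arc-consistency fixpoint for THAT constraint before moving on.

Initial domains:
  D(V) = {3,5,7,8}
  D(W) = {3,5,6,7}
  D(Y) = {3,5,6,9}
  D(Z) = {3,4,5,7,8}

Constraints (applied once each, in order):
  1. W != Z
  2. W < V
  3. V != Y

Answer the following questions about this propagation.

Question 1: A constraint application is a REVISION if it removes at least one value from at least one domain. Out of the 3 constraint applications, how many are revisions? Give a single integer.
Constraint 1 (W != Z) on D(W)={3,5,6,7} D(Z)={3,4,5,7,8}: no change => not a revision
Constraint 2 (W < V) on D(W)={3,5,6,7} D(V)={3,5,7,8}: V {3,5,7,8}->{5,7,8} => REVISION
Constraint 3 (V != Y) on D(V)={5,7,8} D(Y)={3,5,6,9}: no change => not a revision
Total revisions = 1

Answer: 1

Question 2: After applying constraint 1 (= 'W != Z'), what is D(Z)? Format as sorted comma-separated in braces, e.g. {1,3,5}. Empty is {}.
Constraint 1 (W != Z) on D(W)={3,5,6,7} D(Z)={3,4,5,7,8}: no change
So after constraint 1: D(Z) = {3,4,5,7,8}

Answer: {3,4,5,7,8}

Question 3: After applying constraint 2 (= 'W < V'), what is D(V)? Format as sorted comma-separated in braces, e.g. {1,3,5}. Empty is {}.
Answer: {5,7,8}

Derivation:
Constraint 1 (W != Z) on D(W)={3,5,6,7} D(Z)={3,4,5,7,8}: no change
Constraint 2 (W < V) on D(W)={3,5,6,7} D(V)={3,5,7,8}: V {3,5,7,8}->{5,7,8}
So after constraint 2: D(V) = {5,7,8}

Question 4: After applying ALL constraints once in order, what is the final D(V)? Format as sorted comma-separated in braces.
Constraint 1 (W != Z) on D(W)={3,5,6,7} D(Z)={3,4,5,7,8}: no change
Constraint 2 (W < V) on D(W)={3,5,6,7} D(V)={3,5,7,8}: V {3,5,7,8}->{5,7,8}
Constraint 3 (V != Y) on D(V)={5,7,8} D(Y)={3,5,6,9}: no change
So after all 3 constraints: D(V) = {5,7,8}

Answer: {5,7,8}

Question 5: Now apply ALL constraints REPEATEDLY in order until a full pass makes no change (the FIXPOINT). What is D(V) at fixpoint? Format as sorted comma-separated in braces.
Answer: {5,7,8}

Derivation:
pass 0 (initial): D(V)={3,5,7,8}
pass 1: V {3,5,7,8}->{5,7,8}
pass 2: no change
Fixpoint after 2 passes: D(V) = {5,7,8}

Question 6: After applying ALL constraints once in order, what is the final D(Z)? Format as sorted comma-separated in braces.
Answer: {3,4,5,7,8}

Derivation:
Constraint 1 (W != Z) on D(W)={3,5,6,7} D(Z)={3,4,5,7,8}: no change
Constraint 2 (W < V) on D(W)={3,5,6,7} D(V)={3,5,7,8}: V {3,5,7,8}->{5,7,8}
Constraint 3 (V != Y) on D(V)={5,7,8} D(Y)={3,5,6,9}: no change
So after all 3 constraints: D(Z) = {3,4,5,7,8}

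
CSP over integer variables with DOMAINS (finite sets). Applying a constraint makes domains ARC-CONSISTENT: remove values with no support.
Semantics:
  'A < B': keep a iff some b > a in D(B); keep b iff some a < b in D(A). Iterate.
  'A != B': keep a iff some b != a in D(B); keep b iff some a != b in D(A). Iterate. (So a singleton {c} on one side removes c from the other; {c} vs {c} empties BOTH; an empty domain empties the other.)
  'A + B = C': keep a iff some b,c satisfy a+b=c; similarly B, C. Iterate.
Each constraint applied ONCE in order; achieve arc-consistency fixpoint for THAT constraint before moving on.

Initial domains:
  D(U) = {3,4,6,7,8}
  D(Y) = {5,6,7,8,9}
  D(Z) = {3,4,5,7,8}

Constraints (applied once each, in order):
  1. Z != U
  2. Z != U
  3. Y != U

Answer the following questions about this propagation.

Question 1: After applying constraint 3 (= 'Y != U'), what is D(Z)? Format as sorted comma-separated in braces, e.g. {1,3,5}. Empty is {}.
Constraint 1 (Z != U) on D(Z)={3,4,5,7,8} D(U)={3,4,6,7,8}: no change
Constraint 2 (Z != U) on D(Z)={3,4,5,7,8} D(U)={3,4,6,7,8}: no change
Constraint 3 (Y != U) on D(Y)={5,6,7,8,9} D(U)={3,4,6,7,8}: no change
So after constraint 3: D(Z) = {3,4,5,7,8}

Answer: {3,4,5,7,8}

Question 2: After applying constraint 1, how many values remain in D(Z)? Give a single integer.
Answer: 5

Derivation:
Constraint 1 (Z != U) on D(Z)={3,4,5,7,8} D(U)={3,4,6,7,8}: no change
So after constraint 1: D(Z)={3,4,5,7,8}, size = 5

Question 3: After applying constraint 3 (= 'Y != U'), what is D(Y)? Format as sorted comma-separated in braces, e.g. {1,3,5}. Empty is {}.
Answer: {5,6,7,8,9}

Derivation:
Constraint 1 (Z != U) on D(Z)={3,4,5,7,8} D(U)={3,4,6,7,8}: no change
Constraint 2 (Z != U) on D(Z)={3,4,5,7,8} D(U)={3,4,6,7,8}: no change
Constraint 3 (Y != U) on D(Y)={5,6,7,8,9} D(U)={3,4,6,7,8}: no change
So after constraint 3: D(Y) = {5,6,7,8,9}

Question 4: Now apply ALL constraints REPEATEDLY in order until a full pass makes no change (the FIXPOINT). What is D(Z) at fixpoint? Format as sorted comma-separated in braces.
pass 0 (initial): D(Z)={3,4,5,7,8}
pass 1: no change
Fixpoint after 1 passes: D(Z) = {3,4,5,7,8}

Answer: {3,4,5,7,8}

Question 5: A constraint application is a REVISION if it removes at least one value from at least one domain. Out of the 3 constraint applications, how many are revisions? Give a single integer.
Answer: 0

Derivation:
Constraint 1 (Z != U) on D(Z)={3,4,5,7,8} D(U)={3,4,6,7,8}: no change => not a revision
Constraint 2 (Z != U) on D(Z)={3,4,5,7,8} D(U)={3,4,6,7,8}: no change => not a revision
Constraint 3 (Y != U) on D(Y)={5,6,7,8,9} D(U)={3,4,6,7,8}: no change => not a revision
Total revisions = 0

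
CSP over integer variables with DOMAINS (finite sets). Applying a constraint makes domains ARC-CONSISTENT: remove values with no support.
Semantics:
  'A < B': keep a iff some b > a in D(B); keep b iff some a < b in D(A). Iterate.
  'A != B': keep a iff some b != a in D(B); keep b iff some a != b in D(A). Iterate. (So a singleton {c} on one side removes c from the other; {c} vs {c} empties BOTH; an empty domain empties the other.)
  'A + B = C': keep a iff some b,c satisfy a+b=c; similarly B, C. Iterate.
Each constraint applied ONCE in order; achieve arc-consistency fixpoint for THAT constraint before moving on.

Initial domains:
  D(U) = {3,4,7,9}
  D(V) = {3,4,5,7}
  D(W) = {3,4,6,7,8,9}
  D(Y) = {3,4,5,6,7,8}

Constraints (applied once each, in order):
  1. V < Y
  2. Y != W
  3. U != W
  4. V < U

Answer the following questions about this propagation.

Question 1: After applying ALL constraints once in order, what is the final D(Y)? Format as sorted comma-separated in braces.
Constraint 1 (V < Y) on D(V)={3,4,5,7} D(Y)={3,4,5,6,7,8}: Y {3,4,5,6,7,8}->{4,5,6,7,8}
Constraint 2 (Y != W) on D(Y)={4,5,6,7,8} D(W)={3,4,6,7,8,9}: no change
Constraint 3 (U != W) on D(U)={3,4,7,9} D(W)={3,4,6,7,8,9}: no change
Constraint 4 (V < U) on D(V)={3,4,5,7} D(U)={3,4,7,9}: U {3,4,7,9}->{4,7,9}
So after all 4 constraints: D(Y) = {4,5,6,7,8}

Answer: {4,5,6,7,8}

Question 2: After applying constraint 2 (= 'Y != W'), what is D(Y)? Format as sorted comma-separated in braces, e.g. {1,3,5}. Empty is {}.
Constraint 1 (V < Y) on D(V)={3,4,5,7} D(Y)={3,4,5,6,7,8}: Y {3,4,5,6,7,8}->{4,5,6,7,8}
Constraint 2 (Y != W) on D(Y)={4,5,6,7,8} D(W)={3,4,6,7,8,9}: no change
So after constraint 2: D(Y) = {4,5,6,7,8}

Answer: {4,5,6,7,8}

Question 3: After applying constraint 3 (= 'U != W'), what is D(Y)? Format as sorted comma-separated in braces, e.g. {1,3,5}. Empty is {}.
Answer: {4,5,6,7,8}

Derivation:
Constraint 1 (V < Y) on D(V)={3,4,5,7} D(Y)={3,4,5,6,7,8}: Y {3,4,5,6,7,8}->{4,5,6,7,8}
Constraint 2 (Y != W) on D(Y)={4,5,6,7,8} D(W)={3,4,6,7,8,9}: no change
Constraint 3 (U != W) on D(U)={3,4,7,9} D(W)={3,4,6,7,8,9}: no change
So after constraint 3: D(Y) = {4,5,6,7,8}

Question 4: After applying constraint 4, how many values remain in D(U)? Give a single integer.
Answer: 3

Derivation:
Constraint 1 (V < Y) on D(V)={3,4,5,7} D(Y)={3,4,5,6,7,8}: Y {3,4,5,6,7,8}->{4,5,6,7,8}
Constraint 2 (Y != W) on D(Y)={4,5,6,7,8} D(W)={3,4,6,7,8,9}: no change
Constraint 3 (U != W) on D(U)={3,4,7,9} D(W)={3,4,6,7,8,9}: no change
Constraint 4 (V < U) on D(V)={3,4,5,7} D(U)={3,4,7,9}: U {3,4,7,9}->{4,7,9}
So after constraint 4: D(U)={4,7,9}, size = 3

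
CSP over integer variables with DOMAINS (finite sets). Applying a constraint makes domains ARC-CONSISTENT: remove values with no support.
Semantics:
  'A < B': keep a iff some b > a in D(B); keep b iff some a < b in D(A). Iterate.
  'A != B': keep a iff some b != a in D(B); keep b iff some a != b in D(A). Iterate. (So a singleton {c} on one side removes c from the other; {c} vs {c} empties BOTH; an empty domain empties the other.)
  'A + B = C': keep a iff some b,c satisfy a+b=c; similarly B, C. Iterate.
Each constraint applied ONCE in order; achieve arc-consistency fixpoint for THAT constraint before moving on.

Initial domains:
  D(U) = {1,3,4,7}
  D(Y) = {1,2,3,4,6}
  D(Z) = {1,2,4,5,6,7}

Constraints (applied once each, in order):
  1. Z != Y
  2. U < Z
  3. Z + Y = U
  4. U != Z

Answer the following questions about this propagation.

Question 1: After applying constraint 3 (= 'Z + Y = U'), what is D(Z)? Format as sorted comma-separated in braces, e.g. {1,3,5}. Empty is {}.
Constraint 1 (Z != Y) on D(Z)={1,2,4,5,6,7} D(Y)={1,2,3,4,6}: no change
Constraint 2 (U < Z) on D(U)={1,3,4,7} D(Z)={1,2,4,5,6,7}: U {1,3,4,7}->{1,3,4}; Z {1,2,4,5,6,7}->{2,4,5,6,7}
Constraint 3 (Z + Y = U) on D(Z)={2,4,5,6,7} D(Y)={1,2,3,4,6} D(U)={1,3,4}: Z {2,4,5,6,7}->{2}; Y {1,2,3,4,6}->{1,2}; U {1,3,4}->{3,4}
So after constraint 3: D(Z) = {2}

Answer: {2}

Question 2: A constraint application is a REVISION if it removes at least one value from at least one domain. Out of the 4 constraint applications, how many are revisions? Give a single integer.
Constraint 1 (Z != Y) on D(Z)={1,2,4,5,6,7} D(Y)={1,2,3,4,6}: no change => not a revision
Constraint 2 (U < Z) on D(U)={1,3,4,7} D(Z)={1,2,4,5,6,7}: U {1,3,4,7}->{1,3,4}; Z {1,2,4,5,6,7}->{2,4,5,6,7} => REVISION
Constraint 3 (Z + Y = U) on D(Z)={2,4,5,6,7} D(Y)={1,2,3,4,6} D(U)={1,3,4}: Z {2,4,5,6,7}->{2}; Y {1,2,3,4,6}->{1,2}; U {1,3,4}->{3,4} => REVISION
Constraint 4 (U != Z) on D(U)={3,4} D(Z)={2}: no change => not a revision
Total revisions = 2

Answer: 2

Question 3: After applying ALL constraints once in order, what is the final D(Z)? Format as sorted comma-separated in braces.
Answer: {2}

Derivation:
Constraint 1 (Z != Y) on D(Z)={1,2,4,5,6,7} D(Y)={1,2,3,4,6}: no change
Constraint 2 (U < Z) on D(U)={1,3,4,7} D(Z)={1,2,4,5,6,7}: U {1,3,4,7}->{1,3,4}; Z {1,2,4,5,6,7}->{2,4,5,6,7}
Constraint 3 (Z + Y = U) on D(Z)={2,4,5,6,7} D(Y)={1,2,3,4,6} D(U)={1,3,4}: Z {2,4,5,6,7}->{2}; Y {1,2,3,4,6}->{1,2}; U {1,3,4}->{3,4}
Constraint 4 (U != Z) on D(U)={3,4} D(Z)={2}: no change
So after all 4 constraints: D(Z) = {2}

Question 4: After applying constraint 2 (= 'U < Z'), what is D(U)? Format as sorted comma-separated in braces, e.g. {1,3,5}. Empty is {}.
Constraint 1 (Z != Y) on D(Z)={1,2,4,5,6,7} D(Y)={1,2,3,4,6}: no change
Constraint 2 (U < Z) on D(U)={1,3,4,7} D(Z)={1,2,4,5,6,7}: U {1,3,4,7}->{1,3,4}; Z {1,2,4,5,6,7}->{2,4,5,6,7}
So after constraint 2: D(U) = {1,3,4}

Answer: {1,3,4}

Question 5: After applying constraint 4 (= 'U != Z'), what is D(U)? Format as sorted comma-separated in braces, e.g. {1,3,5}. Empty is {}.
Constraint 1 (Z != Y) on D(Z)={1,2,4,5,6,7} D(Y)={1,2,3,4,6}: no change
Constraint 2 (U < Z) on D(U)={1,3,4,7} D(Z)={1,2,4,5,6,7}: U {1,3,4,7}->{1,3,4}; Z {1,2,4,5,6,7}->{2,4,5,6,7}
Constraint 3 (Z + Y = U) on D(Z)={2,4,5,6,7} D(Y)={1,2,3,4,6} D(U)={1,3,4}: Z {2,4,5,6,7}->{2}; Y {1,2,3,4,6}->{1,2}; U {1,3,4}->{3,4}
Constraint 4 (U != Z) on D(U)={3,4} D(Z)={2}: no change
So after constraint 4: D(U) = {3,4}

Answer: {3,4}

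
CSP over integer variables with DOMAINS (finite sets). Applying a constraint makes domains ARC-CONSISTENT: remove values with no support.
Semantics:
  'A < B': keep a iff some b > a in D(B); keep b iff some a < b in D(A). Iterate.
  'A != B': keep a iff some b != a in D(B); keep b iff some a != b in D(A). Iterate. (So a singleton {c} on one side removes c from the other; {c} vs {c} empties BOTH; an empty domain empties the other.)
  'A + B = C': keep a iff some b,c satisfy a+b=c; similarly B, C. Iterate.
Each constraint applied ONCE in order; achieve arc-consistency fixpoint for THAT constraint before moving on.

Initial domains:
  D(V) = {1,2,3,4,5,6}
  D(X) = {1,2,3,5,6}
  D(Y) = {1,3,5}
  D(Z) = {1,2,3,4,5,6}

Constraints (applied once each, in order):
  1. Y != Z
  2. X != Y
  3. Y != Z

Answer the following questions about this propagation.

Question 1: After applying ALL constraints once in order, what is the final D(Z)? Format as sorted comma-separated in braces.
Answer: {1,2,3,4,5,6}

Derivation:
Constraint 1 (Y != Z) on D(Y)={1,3,5} D(Z)={1,2,3,4,5,6}: no change
Constraint 2 (X != Y) on D(X)={1,2,3,5,6} D(Y)={1,3,5}: no change
Constraint 3 (Y != Z) on D(Y)={1,3,5} D(Z)={1,2,3,4,5,6}: no change
So after all 3 constraints: D(Z) = {1,2,3,4,5,6}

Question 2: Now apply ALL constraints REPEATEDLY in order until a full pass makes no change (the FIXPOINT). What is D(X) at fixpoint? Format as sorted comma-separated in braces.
Answer: {1,2,3,5,6}

Derivation:
pass 0 (initial): D(X)={1,2,3,5,6}
pass 1: no change
Fixpoint after 1 passes: D(X) = {1,2,3,5,6}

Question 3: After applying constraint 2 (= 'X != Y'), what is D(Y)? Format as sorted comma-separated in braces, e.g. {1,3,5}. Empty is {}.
Constraint 1 (Y != Z) on D(Y)={1,3,5} D(Z)={1,2,3,4,5,6}: no change
Constraint 2 (X != Y) on D(X)={1,2,3,5,6} D(Y)={1,3,5}: no change
So after constraint 2: D(Y) = {1,3,5}

Answer: {1,3,5}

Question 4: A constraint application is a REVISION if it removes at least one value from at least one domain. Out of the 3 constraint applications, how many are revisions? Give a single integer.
Constraint 1 (Y != Z) on D(Y)={1,3,5} D(Z)={1,2,3,4,5,6}: no change => not a revision
Constraint 2 (X != Y) on D(X)={1,2,3,5,6} D(Y)={1,3,5}: no change => not a revision
Constraint 3 (Y != Z) on D(Y)={1,3,5} D(Z)={1,2,3,4,5,6}: no change => not a revision
Total revisions = 0

Answer: 0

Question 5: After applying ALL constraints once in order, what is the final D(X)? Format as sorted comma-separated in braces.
Answer: {1,2,3,5,6}

Derivation:
Constraint 1 (Y != Z) on D(Y)={1,3,5} D(Z)={1,2,3,4,5,6}: no change
Constraint 2 (X != Y) on D(X)={1,2,3,5,6} D(Y)={1,3,5}: no change
Constraint 3 (Y != Z) on D(Y)={1,3,5} D(Z)={1,2,3,4,5,6}: no change
So after all 3 constraints: D(X) = {1,2,3,5,6}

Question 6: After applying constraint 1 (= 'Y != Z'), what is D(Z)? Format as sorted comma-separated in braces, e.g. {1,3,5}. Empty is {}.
Constraint 1 (Y != Z) on D(Y)={1,3,5} D(Z)={1,2,3,4,5,6}: no change
So after constraint 1: D(Z) = {1,2,3,4,5,6}

Answer: {1,2,3,4,5,6}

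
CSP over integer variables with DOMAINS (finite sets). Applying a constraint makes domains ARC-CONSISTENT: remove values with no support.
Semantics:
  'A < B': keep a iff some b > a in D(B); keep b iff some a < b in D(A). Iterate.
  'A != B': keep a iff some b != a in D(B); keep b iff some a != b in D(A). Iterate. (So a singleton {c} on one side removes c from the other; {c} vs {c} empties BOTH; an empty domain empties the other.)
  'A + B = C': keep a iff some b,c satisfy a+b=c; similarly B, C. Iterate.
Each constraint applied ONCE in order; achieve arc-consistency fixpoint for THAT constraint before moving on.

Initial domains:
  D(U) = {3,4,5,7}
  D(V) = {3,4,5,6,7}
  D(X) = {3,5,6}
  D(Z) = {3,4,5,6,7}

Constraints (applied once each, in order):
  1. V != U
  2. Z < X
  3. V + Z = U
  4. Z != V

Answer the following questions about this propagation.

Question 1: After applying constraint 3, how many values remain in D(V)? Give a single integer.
Answer: 2

Derivation:
Constraint 1 (V != U) on D(V)={3,4,5,6,7} D(U)={3,4,5,7}: no change
Constraint 2 (Z < X) on D(Z)={3,4,5,6,7} D(X)={3,5,6}: Z {3,4,5,6,7}->{3,4,5}; X {3,5,6}->{5,6}
Constraint 3 (V + Z = U) on D(V)={3,4,5,6,7} D(Z)={3,4,5} D(U)={3,4,5,7}: V {3,4,5,6,7}->{3,4}; Z {3,4,5}->{3,4}; U {3,4,5,7}->{7}
So after constraint 3: D(V)={3,4}, size = 2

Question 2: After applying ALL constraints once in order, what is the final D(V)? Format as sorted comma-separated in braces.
Answer: {3,4}

Derivation:
Constraint 1 (V != U) on D(V)={3,4,5,6,7} D(U)={3,4,5,7}: no change
Constraint 2 (Z < X) on D(Z)={3,4,5,6,7} D(X)={3,5,6}: Z {3,4,5,6,7}->{3,4,5}; X {3,5,6}->{5,6}
Constraint 3 (V + Z = U) on D(V)={3,4,5,6,7} D(Z)={3,4,5} D(U)={3,4,5,7}: V {3,4,5,6,7}->{3,4}; Z {3,4,5}->{3,4}; U {3,4,5,7}->{7}
Constraint 4 (Z != V) on D(Z)={3,4} D(V)={3,4}: no change
So after all 4 constraints: D(V) = {3,4}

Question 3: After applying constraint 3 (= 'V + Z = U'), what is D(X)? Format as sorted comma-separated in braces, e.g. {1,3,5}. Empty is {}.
Constraint 1 (V != U) on D(V)={3,4,5,6,7} D(U)={3,4,5,7}: no change
Constraint 2 (Z < X) on D(Z)={3,4,5,6,7} D(X)={3,5,6}: Z {3,4,5,6,7}->{3,4,5}; X {3,5,6}->{5,6}
Constraint 3 (V + Z = U) on D(V)={3,4,5,6,7} D(Z)={3,4,5} D(U)={3,4,5,7}: V {3,4,5,6,7}->{3,4}; Z {3,4,5}->{3,4}; U {3,4,5,7}->{7}
So after constraint 3: D(X) = {5,6}

Answer: {5,6}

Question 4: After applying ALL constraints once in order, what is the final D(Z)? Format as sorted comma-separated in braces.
Constraint 1 (V != U) on D(V)={3,4,5,6,7} D(U)={3,4,5,7}: no change
Constraint 2 (Z < X) on D(Z)={3,4,5,6,7} D(X)={3,5,6}: Z {3,4,5,6,7}->{3,4,5}; X {3,5,6}->{5,6}
Constraint 3 (V + Z = U) on D(V)={3,4,5,6,7} D(Z)={3,4,5} D(U)={3,4,5,7}: V {3,4,5,6,7}->{3,4}; Z {3,4,5}->{3,4}; U {3,4,5,7}->{7}
Constraint 4 (Z != V) on D(Z)={3,4} D(V)={3,4}: no change
So after all 4 constraints: D(Z) = {3,4}

Answer: {3,4}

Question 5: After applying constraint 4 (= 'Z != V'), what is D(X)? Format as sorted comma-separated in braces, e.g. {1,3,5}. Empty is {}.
Constraint 1 (V != U) on D(V)={3,4,5,6,7} D(U)={3,4,5,7}: no change
Constraint 2 (Z < X) on D(Z)={3,4,5,6,7} D(X)={3,5,6}: Z {3,4,5,6,7}->{3,4,5}; X {3,5,6}->{5,6}
Constraint 3 (V + Z = U) on D(V)={3,4,5,6,7} D(Z)={3,4,5} D(U)={3,4,5,7}: V {3,4,5,6,7}->{3,4}; Z {3,4,5}->{3,4}; U {3,4,5,7}->{7}
Constraint 4 (Z != V) on D(Z)={3,4} D(V)={3,4}: no change
So after constraint 4: D(X) = {5,6}

Answer: {5,6}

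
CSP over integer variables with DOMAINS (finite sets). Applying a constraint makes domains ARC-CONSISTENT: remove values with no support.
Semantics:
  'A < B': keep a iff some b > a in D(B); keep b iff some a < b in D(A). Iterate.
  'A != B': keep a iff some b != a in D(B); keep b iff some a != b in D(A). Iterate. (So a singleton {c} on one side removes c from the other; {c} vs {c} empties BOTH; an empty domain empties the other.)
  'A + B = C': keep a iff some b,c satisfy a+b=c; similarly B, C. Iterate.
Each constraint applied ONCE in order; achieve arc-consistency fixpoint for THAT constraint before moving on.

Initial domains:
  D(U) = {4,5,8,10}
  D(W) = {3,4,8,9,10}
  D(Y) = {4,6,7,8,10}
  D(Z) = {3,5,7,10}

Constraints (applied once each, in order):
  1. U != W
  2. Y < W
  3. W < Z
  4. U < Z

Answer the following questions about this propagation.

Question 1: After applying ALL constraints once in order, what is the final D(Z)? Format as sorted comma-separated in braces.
Constraint 1 (U != W) on D(U)={4,5,8,10} D(W)={3,4,8,9,10}: no change
Constraint 2 (Y < W) on D(Y)={4,6,7,8,10} D(W)={3,4,8,9,10}: Y {4,6,7,8,10}->{4,6,7,8}; W {3,4,8,9,10}->{8,9,10}
Constraint 3 (W < Z) on D(W)={8,9,10} D(Z)={3,5,7,10}: W {8,9,10}->{8,9}; Z {3,5,7,10}->{10}
Constraint 4 (U < Z) on D(U)={4,5,8,10} D(Z)={10}: U {4,5,8,10}->{4,5,8}
So after all 4 constraints: D(Z) = {10}

Answer: {10}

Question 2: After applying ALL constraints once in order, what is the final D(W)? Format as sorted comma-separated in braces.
Answer: {8,9}

Derivation:
Constraint 1 (U != W) on D(U)={4,5,8,10} D(W)={3,4,8,9,10}: no change
Constraint 2 (Y < W) on D(Y)={4,6,7,8,10} D(W)={3,4,8,9,10}: Y {4,6,7,8,10}->{4,6,7,8}; W {3,4,8,9,10}->{8,9,10}
Constraint 3 (W < Z) on D(W)={8,9,10} D(Z)={3,5,7,10}: W {8,9,10}->{8,9}; Z {3,5,7,10}->{10}
Constraint 4 (U < Z) on D(U)={4,5,8,10} D(Z)={10}: U {4,5,8,10}->{4,5,8}
So after all 4 constraints: D(W) = {8,9}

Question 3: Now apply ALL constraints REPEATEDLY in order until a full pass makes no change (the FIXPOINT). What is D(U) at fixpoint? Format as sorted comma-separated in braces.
Answer: {4,5,8}

Derivation:
pass 0 (initial): D(U)={4,5,8,10}
pass 1: U {4,5,8,10}->{4,5,8}; W {3,4,8,9,10}->{8,9}; Y {4,6,7,8,10}->{4,6,7,8}; Z {3,5,7,10}->{10}
pass 2: no change
Fixpoint after 2 passes: D(U) = {4,5,8}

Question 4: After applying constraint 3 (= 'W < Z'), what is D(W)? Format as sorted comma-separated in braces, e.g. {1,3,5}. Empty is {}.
Constraint 1 (U != W) on D(U)={4,5,8,10} D(W)={3,4,8,9,10}: no change
Constraint 2 (Y < W) on D(Y)={4,6,7,8,10} D(W)={3,4,8,9,10}: Y {4,6,7,8,10}->{4,6,7,8}; W {3,4,8,9,10}->{8,9,10}
Constraint 3 (W < Z) on D(W)={8,9,10} D(Z)={3,5,7,10}: W {8,9,10}->{8,9}; Z {3,5,7,10}->{10}
So after constraint 3: D(W) = {8,9}

Answer: {8,9}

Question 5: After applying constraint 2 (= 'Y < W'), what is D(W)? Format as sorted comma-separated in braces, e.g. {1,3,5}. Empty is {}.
Constraint 1 (U != W) on D(U)={4,5,8,10} D(W)={3,4,8,9,10}: no change
Constraint 2 (Y < W) on D(Y)={4,6,7,8,10} D(W)={3,4,8,9,10}: Y {4,6,7,8,10}->{4,6,7,8}; W {3,4,8,9,10}->{8,9,10}
So after constraint 2: D(W) = {8,9,10}

Answer: {8,9,10}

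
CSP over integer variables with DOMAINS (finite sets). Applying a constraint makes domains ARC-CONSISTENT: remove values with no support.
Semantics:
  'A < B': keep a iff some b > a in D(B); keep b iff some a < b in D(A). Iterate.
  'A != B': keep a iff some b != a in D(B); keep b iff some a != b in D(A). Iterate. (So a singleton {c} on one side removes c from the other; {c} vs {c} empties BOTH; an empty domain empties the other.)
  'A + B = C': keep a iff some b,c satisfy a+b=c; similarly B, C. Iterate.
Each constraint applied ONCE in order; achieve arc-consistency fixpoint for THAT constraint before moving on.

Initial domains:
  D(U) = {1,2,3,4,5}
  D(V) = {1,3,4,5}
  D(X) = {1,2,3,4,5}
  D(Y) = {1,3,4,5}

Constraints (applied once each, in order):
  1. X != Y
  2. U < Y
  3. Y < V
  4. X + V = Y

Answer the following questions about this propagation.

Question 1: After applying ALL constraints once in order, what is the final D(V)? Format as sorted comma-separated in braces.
Constraint 1 (X != Y) on D(X)={1,2,3,4,5} D(Y)={1,3,4,5}: no change
Constraint 2 (U < Y) on D(U)={1,2,3,4,5} D(Y)={1,3,4,5}: U {1,2,3,4,5}->{1,2,3,4}; Y {1,3,4,5}->{3,4,5}
Constraint 3 (Y < V) on D(Y)={3,4,5} D(V)={1,3,4,5}: Y {3,4,5}->{3,4}; V {1,3,4,5}->{4,5}
Constraint 4 (X + V = Y) on D(X)={1,2,3,4,5} D(V)={4,5} D(Y)={3,4}: X {1,2,3,4,5}->{}; V {4,5}->{}; Y {3,4}->{}
So after all 4 constraints: D(V) = {}

Answer: {}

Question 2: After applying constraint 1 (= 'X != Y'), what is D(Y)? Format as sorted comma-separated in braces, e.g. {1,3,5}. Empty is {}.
Answer: {1,3,4,5}

Derivation:
Constraint 1 (X != Y) on D(X)={1,2,3,4,5} D(Y)={1,3,4,5}: no change
So after constraint 1: D(Y) = {1,3,4,5}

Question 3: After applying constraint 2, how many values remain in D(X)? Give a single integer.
Constraint 1 (X != Y) on D(X)={1,2,3,4,5} D(Y)={1,3,4,5}: no change
Constraint 2 (U < Y) on D(U)={1,2,3,4,5} D(Y)={1,3,4,5}: U {1,2,3,4,5}->{1,2,3,4}; Y {1,3,4,5}->{3,4,5}
So after constraint 2: D(X)={1,2,3,4,5}, size = 5

Answer: 5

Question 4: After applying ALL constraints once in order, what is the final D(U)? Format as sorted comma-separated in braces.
Constraint 1 (X != Y) on D(X)={1,2,3,4,5} D(Y)={1,3,4,5}: no change
Constraint 2 (U < Y) on D(U)={1,2,3,4,5} D(Y)={1,3,4,5}: U {1,2,3,4,5}->{1,2,3,4}; Y {1,3,4,5}->{3,4,5}
Constraint 3 (Y < V) on D(Y)={3,4,5} D(V)={1,3,4,5}: Y {3,4,5}->{3,4}; V {1,3,4,5}->{4,5}
Constraint 4 (X + V = Y) on D(X)={1,2,3,4,5} D(V)={4,5} D(Y)={3,4}: X {1,2,3,4,5}->{}; V {4,5}->{}; Y {3,4}->{}
So after all 4 constraints: D(U) = {1,2,3,4}

Answer: {1,2,3,4}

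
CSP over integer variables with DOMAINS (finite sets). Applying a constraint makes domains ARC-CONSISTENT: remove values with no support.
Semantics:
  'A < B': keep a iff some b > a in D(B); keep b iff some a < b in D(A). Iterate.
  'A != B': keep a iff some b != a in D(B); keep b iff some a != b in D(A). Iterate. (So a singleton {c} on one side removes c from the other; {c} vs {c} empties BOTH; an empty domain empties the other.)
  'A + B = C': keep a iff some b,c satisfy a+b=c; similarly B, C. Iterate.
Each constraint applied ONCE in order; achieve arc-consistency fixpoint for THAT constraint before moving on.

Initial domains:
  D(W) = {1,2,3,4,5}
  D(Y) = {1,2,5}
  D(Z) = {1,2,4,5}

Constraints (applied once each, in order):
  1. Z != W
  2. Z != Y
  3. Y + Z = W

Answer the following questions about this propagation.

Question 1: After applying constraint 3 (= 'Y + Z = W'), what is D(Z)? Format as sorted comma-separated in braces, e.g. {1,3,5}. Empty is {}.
Constraint 1 (Z != W) on D(Z)={1,2,4,5} D(W)={1,2,3,4,5}: no change
Constraint 2 (Z != Y) on D(Z)={1,2,4,5} D(Y)={1,2,5}: no change
Constraint 3 (Y + Z = W) on D(Y)={1,2,5} D(Z)={1,2,4,5} D(W)={1,2,3,4,5}: Y {1,2,5}->{1,2}; Z {1,2,4,5}->{1,2,4}; W {1,2,3,4,5}->{2,3,4,5}
So after constraint 3: D(Z) = {1,2,4}

Answer: {1,2,4}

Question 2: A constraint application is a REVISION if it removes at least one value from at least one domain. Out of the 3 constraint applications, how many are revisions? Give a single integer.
Constraint 1 (Z != W) on D(Z)={1,2,4,5} D(W)={1,2,3,4,5}: no change => not a revision
Constraint 2 (Z != Y) on D(Z)={1,2,4,5} D(Y)={1,2,5}: no change => not a revision
Constraint 3 (Y + Z = W) on D(Y)={1,2,5} D(Z)={1,2,4,5} D(W)={1,2,3,4,5}: Y {1,2,5}->{1,2}; Z {1,2,4,5}->{1,2,4}; W {1,2,3,4,5}->{2,3,4,5} => REVISION
Total revisions = 1

Answer: 1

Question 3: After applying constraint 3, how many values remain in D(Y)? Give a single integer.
Constraint 1 (Z != W) on D(Z)={1,2,4,5} D(W)={1,2,3,4,5}: no change
Constraint 2 (Z != Y) on D(Z)={1,2,4,5} D(Y)={1,2,5}: no change
Constraint 3 (Y + Z = W) on D(Y)={1,2,5} D(Z)={1,2,4,5} D(W)={1,2,3,4,5}: Y {1,2,5}->{1,2}; Z {1,2,4,5}->{1,2,4}; W {1,2,3,4,5}->{2,3,4,5}
So after constraint 3: D(Y)={1,2}, size = 2

Answer: 2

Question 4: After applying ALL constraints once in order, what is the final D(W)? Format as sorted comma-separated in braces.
Constraint 1 (Z != W) on D(Z)={1,2,4,5} D(W)={1,2,3,4,5}: no change
Constraint 2 (Z != Y) on D(Z)={1,2,4,5} D(Y)={1,2,5}: no change
Constraint 3 (Y + Z = W) on D(Y)={1,2,5} D(Z)={1,2,4,5} D(W)={1,2,3,4,5}: Y {1,2,5}->{1,2}; Z {1,2,4,5}->{1,2,4}; W {1,2,3,4,5}->{2,3,4,5}
So after all 3 constraints: D(W) = {2,3,4,5}

Answer: {2,3,4,5}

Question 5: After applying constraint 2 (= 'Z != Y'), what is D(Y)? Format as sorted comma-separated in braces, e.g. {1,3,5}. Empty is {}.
Constraint 1 (Z != W) on D(Z)={1,2,4,5} D(W)={1,2,3,4,5}: no change
Constraint 2 (Z != Y) on D(Z)={1,2,4,5} D(Y)={1,2,5}: no change
So after constraint 2: D(Y) = {1,2,5}

Answer: {1,2,5}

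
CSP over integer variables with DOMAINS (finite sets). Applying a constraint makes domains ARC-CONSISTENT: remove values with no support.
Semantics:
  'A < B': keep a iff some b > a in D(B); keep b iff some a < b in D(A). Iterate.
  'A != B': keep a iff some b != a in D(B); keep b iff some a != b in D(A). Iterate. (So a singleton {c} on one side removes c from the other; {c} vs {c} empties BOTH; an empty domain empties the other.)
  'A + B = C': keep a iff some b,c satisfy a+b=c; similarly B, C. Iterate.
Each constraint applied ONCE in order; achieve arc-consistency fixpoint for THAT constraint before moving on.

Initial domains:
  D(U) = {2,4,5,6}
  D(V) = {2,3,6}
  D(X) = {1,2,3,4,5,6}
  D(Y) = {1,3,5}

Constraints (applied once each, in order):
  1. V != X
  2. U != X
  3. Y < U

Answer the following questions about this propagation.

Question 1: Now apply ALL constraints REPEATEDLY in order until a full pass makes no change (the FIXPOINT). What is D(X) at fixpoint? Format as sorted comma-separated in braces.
Answer: {1,2,3,4,5,6}

Derivation:
pass 0 (initial): D(X)={1,2,3,4,5,6}
pass 1: no change
Fixpoint after 1 passes: D(X) = {1,2,3,4,5,6}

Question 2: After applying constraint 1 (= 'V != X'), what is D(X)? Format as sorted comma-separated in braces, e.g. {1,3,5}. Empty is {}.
Answer: {1,2,3,4,5,6}

Derivation:
Constraint 1 (V != X) on D(V)={2,3,6} D(X)={1,2,3,4,5,6}: no change
So after constraint 1: D(X) = {1,2,3,4,5,6}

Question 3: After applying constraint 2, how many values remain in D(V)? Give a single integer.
Answer: 3

Derivation:
Constraint 1 (V != X) on D(V)={2,3,6} D(X)={1,2,3,4,5,6}: no change
Constraint 2 (U != X) on D(U)={2,4,5,6} D(X)={1,2,3,4,5,6}: no change
So after constraint 2: D(V)={2,3,6}, size = 3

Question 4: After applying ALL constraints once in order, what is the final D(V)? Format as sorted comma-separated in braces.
Constraint 1 (V != X) on D(V)={2,3,6} D(X)={1,2,3,4,5,6}: no change
Constraint 2 (U != X) on D(U)={2,4,5,6} D(X)={1,2,3,4,5,6}: no change
Constraint 3 (Y < U) on D(Y)={1,3,5} D(U)={2,4,5,6}: no change
So after all 3 constraints: D(V) = {2,3,6}

Answer: {2,3,6}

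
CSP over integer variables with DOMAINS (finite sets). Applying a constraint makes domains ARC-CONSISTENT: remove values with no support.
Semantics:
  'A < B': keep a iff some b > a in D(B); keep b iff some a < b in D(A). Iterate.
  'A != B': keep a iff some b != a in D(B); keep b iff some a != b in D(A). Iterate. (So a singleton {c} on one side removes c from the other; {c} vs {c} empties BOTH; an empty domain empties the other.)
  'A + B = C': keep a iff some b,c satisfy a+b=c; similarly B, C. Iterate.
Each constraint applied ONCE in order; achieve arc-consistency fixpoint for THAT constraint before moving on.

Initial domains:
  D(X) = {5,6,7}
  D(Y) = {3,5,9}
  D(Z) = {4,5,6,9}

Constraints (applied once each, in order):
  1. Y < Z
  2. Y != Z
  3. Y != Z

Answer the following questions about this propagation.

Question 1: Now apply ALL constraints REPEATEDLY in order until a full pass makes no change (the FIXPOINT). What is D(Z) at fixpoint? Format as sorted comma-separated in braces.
Answer: {4,5,6,9}

Derivation:
pass 0 (initial): D(Z)={4,5,6,9}
pass 1: Y {3,5,9}->{3,5}
pass 2: no change
Fixpoint after 2 passes: D(Z) = {4,5,6,9}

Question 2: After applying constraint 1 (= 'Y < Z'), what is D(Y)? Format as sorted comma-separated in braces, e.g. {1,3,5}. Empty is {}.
Answer: {3,5}

Derivation:
Constraint 1 (Y < Z) on D(Y)={3,5,9} D(Z)={4,5,6,9}: Y {3,5,9}->{3,5}
So after constraint 1: D(Y) = {3,5}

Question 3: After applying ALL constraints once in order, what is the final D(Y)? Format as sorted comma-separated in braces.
Answer: {3,5}

Derivation:
Constraint 1 (Y < Z) on D(Y)={3,5,9} D(Z)={4,5,6,9}: Y {3,5,9}->{3,5}
Constraint 2 (Y != Z) on D(Y)={3,5} D(Z)={4,5,6,9}: no change
Constraint 3 (Y != Z) on D(Y)={3,5} D(Z)={4,5,6,9}: no change
So after all 3 constraints: D(Y) = {3,5}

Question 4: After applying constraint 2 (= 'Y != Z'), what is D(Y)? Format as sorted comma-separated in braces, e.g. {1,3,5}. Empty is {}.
Answer: {3,5}

Derivation:
Constraint 1 (Y < Z) on D(Y)={3,5,9} D(Z)={4,5,6,9}: Y {3,5,9}->{3,5}
Constraint 2 (Y != Z) on D(Y)={3,5} D(Z)={4,5,6,9}: no change
So after constraint 2: D(Y) = {3,5}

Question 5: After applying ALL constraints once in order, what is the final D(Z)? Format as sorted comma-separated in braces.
Answer: {4,5,6,9}

Derivation:
Constraint 1 (Y < Z) on D(Y)={3,5,9} D(Z)={4,5,6,9}: Y {3,5,9}->{3,5}
Constraint 2 (Y != Z) on D(Y)={3,5} D(Z)={4,5,6,9}: no change
Constraint 3 (Y != Z) on D(Y)={3,5} D(Z)={4,5,6,9}: no change
So after all 3 constraints: D(Z) = {4,5,6,9}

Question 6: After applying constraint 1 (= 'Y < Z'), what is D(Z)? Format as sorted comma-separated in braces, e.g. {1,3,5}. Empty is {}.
Answer: {4,5,6,9}

Derivation:
Constraint 1 (Y < Z) on D(Y)={3,5,9} D(Z)={4,5,6,9}: Y {3,5,9}->{3,5}
So after constraint 1: D(Z) = {4,5,6,9}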